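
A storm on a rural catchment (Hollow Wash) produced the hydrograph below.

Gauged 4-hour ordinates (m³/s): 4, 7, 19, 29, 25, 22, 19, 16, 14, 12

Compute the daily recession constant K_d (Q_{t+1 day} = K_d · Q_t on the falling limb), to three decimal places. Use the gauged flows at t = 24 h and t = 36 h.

Between t = 24 h and t = 36 h the flow falls from 19 to 12 m³/s over 3×4 h = 12 h.
Per-interval ratio K = (12/19)^(1/3) = 0.8580; K_d = K^(24/4) = 0.399.

K_d ≈ 0.399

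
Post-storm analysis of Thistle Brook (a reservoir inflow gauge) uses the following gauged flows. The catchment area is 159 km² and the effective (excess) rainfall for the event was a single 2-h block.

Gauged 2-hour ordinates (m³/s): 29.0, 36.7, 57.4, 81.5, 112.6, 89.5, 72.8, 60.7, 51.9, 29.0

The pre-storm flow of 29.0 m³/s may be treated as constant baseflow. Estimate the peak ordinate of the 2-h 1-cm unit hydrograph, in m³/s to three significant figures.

Direct runoff: 0.0, 7.7, 28.4, 52.5, 83.6, 60.5, 43.8, 31.7, 22.9, 0.0 m³/s; ΣQ_DR = 331.1 m³/s, peak = 83.6 m³/s.
Runoff depth d = ΣQ_DR·Δt / A = 331.1 × 7200 / (159 km²) = 14.99 mm.
The 1-cm UH is the DRH scaled by (10 mm)/d, so U_p = 83.6 × 10/14.99 = 55.8 m³/s.

U_p ≈ 55.8 m³/s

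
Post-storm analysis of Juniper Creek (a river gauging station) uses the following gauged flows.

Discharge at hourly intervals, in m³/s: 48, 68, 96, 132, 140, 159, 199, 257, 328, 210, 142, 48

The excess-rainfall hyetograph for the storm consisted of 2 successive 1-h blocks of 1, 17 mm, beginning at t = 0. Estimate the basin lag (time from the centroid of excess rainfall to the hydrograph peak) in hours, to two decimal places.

Centroid of excess rainfall: t_c = Σ P_i·t̄_i / ΣP_i = 1.4444 h (block centres at 0.5, 1.5 h).
Hydrograph peak occurs at t = 8 h, so basin lag t_L = 8 − 1.4444 = 6.56 h.

t_L ≈ 6.56 h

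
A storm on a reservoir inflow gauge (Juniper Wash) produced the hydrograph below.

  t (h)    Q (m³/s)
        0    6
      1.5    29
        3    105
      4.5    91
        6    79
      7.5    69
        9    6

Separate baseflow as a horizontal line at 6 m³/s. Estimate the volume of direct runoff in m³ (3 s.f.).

V ≈ 1.85 × 10^6 m³

Direct-runoff ordinates (Q − Q_b): 0.0, 23.0, 99.0, 85.0, 73.0, 63.0, 0.0 m³/s.
ΣQ_DR = 343.0 m³/s.
With Δt = 1.5 h = 5400 s, V = ΣQ_DR · Δt = 343.0 × 5400 = 1.85 × 10^6 m³.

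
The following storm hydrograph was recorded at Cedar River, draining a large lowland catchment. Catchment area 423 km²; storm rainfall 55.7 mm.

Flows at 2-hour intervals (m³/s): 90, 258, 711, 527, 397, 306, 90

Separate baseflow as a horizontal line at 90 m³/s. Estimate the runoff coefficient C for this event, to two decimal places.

ΣQ_DR = 1749 m³/s; V = ΣQ_DR·Δt = 1.259 × 10^7 m³.
Runoff depth d = V / A = 29.77 mm.
C = d / P = 29.77 / 55.7 = 0.53.

C ≈ 0.53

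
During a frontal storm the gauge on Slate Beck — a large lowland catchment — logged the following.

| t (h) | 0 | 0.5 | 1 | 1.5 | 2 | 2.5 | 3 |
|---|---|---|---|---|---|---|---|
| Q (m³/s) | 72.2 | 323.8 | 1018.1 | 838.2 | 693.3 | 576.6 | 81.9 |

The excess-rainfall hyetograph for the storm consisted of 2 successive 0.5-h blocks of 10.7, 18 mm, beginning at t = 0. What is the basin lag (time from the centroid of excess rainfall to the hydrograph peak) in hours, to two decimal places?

t_L ≈ 0.44 h

Centroid of excess rainfall: t_c = Σ P_i·t̄_i / ΣP_i = 0.5636 h (block centres at 0.25, 0.75 h).
Hydrograph peak occurs at t = 1 h, so basin lag t_L = 1 − 0.5636 = 0.44 h.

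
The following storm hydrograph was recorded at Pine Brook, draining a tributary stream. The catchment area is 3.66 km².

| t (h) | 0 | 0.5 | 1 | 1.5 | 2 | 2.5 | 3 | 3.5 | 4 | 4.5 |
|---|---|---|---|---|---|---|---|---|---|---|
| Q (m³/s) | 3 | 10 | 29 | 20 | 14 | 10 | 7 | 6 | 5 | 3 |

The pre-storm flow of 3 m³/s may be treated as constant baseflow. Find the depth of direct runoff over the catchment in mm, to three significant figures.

d ≈ 37.9 mm

Direct runoff: 0.0, 7.0, 26.0, 17.0, 11.0, 7.0, 4.0, 3.0, 2.0, 0.0 m³/s; ΣQ_DR = 77.00 m³/s.
V = ΣQ_DR · Δt = 77.00 × 1800 s = 1.386 × 10^5 m³.
Over A = 3.66 km², depth = V / A = 37.9 mm.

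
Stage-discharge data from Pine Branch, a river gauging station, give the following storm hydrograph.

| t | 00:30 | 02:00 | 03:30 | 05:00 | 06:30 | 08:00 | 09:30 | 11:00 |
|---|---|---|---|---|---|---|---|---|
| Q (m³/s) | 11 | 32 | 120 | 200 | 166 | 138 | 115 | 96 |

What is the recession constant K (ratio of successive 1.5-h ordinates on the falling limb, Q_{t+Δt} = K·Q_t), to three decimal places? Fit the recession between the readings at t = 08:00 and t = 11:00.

Using the recession-limb readings at t = 08:00 and t = 11:00: Q falls from 138 to 96 m³/s over 2 intervals.
K = (Q₂/Q₁)^(1/2) = (96/138)^(1/2) = 0.834.

K ≈ 0.834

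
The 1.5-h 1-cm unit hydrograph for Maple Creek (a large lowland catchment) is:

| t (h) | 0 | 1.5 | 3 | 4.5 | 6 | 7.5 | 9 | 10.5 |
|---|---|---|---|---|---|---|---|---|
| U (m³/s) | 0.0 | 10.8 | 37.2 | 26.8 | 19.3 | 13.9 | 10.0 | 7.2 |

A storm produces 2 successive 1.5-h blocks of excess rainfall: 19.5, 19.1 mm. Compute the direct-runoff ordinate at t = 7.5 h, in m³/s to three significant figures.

Q ≈ 64.0 m³/s

By discrete convolution, Q_j = Σ (P_i / 10 mm) · U_{j−i}.
At t = 7.5 h (j=5): Q = (19.5/10)·13.9 + (19.1/10)·19.3 = 64.0 m³/s.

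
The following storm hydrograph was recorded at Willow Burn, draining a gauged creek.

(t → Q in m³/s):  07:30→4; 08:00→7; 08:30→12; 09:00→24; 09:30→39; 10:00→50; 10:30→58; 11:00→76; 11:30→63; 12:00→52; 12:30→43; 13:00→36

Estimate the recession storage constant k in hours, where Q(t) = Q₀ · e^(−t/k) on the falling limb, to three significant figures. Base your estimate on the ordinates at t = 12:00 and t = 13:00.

On the falling limb, Q drops from 52 to 36 m³/s between t = 12:00 and t = 13:00 (Δt = 1 h).
k = −Δt / ln(Q₂/Q₁) = −1 / ln(36/52) = 2.72 h.

k ≈ 2.72 h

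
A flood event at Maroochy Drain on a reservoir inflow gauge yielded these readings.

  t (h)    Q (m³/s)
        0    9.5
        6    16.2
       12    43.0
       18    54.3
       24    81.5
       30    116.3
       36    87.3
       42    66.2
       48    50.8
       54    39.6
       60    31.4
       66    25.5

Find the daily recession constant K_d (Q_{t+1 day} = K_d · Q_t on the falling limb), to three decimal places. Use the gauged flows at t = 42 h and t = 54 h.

K_d ≈ 0.358

Between t = 42 h and t = 54 h the flow falls from 66.2 to 39.6 m³/s over 2×6 h = 12 h.
Per-interval ratio K = (39.6/66.2)^(1/2) = 0.7734; K_d = K^(24/6) = 0.358.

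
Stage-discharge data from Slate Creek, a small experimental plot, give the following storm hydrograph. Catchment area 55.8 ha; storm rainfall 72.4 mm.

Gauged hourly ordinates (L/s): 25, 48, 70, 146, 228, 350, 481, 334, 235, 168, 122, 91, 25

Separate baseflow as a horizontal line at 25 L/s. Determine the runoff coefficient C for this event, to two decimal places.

C ≈ 0.18

ΣQ_DR = 1998 L/s; V = ΣQ_DR·Δt = 7.193 × 10^6 L.
Runoff depth d = V / A = 12.89 mm.
C = d / P = 12.89 / 72.4 = 0.18.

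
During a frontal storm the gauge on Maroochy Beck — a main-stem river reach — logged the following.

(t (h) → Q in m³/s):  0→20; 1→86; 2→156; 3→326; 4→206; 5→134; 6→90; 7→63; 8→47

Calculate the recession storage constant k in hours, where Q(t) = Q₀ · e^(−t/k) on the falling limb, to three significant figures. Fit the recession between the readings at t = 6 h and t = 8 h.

k ≈ 3.08 h

On the falling limb, Q drops from 90 to 47 m³/s between t = 6 h and t = 8 h (Δt = 2 h).
k = −Δt / ln(Q₂/Q₁) = −2 / ln(47/90) = 3.08 h.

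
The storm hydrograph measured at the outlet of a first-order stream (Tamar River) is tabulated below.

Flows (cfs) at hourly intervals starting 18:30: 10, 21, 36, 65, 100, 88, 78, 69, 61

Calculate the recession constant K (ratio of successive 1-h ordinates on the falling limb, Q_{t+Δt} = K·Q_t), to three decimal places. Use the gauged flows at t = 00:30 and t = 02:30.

K ≈ 0.884

Using the recession-limb readings at t = 00:30 and t = 02:30: Q falls from 78 to 61 cfs over 2 intervals.
K = (Q₂/Q₁)^(1/2) = (61/78)^(1/2) = 0.884.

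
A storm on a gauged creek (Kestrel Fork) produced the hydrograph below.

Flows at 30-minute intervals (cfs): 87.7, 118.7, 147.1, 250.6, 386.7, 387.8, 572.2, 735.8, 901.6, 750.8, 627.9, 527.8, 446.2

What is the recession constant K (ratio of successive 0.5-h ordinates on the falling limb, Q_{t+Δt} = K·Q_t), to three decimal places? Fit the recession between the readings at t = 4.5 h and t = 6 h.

K ≈ 0.841

Using the recession-limb readings at t = 4.5 h and t = 6 h: Q falls from 750.8 to 446.2 cfs over 3 intervals.
K = (Q₂/Q₁)^(1/3) = (446.2/750.8)^(1/3) = 0.841.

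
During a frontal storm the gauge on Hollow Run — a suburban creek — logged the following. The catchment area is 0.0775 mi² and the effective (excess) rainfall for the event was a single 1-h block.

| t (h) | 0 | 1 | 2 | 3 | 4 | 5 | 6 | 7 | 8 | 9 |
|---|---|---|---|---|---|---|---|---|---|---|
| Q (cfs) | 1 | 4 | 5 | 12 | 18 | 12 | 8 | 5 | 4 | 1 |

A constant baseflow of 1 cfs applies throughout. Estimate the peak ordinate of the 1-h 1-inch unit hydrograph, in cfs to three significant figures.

U_p ≈ 14.2 cfs

Direct runoff: 0.0, 3.0, 4.0, 11.0, 17.0, 11.0, 7.0, 4.0, 3.0, 0.0 cfs; ΣQ_DR = 60.00 cfs, peak = 17.0 cfs.
Runoff depth d = ΣQ_DR·Δt / A = 60.00 × 3600 / (0.0775 mi²) = 1.200 in.
The 1-inch UH is the DRH scaled by (1 in)/d, so U_p = 17.0 × 1/1.200 = 14.2 cfs.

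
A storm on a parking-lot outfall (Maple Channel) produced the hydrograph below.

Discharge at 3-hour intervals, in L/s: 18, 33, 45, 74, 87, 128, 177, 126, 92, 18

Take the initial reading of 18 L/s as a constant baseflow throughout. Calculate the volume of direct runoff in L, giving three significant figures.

Direct-runoff ordinates (Q − Q_b): 0.0, 15.0, 27.0, 56.0, 69.0, 110.0, 159.0, 108.0, 74.0, 0.0 L/s.
ΣQ_DR = 618.0 L/s.
With Δt = 3 h = 10800 s, V = ΣQ_DR · Δt = 618.0 × 10800 = 6.67 × 10^6 L.

V ≈ 6.67 × 10^6 L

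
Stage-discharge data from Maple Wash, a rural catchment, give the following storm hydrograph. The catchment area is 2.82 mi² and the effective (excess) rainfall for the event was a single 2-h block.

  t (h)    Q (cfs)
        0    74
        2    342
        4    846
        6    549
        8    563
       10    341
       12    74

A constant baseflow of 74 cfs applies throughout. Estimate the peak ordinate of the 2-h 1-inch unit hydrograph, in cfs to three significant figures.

U_p ≈ 309 cfs

Direct runoff: 0.0, 268.0, 772.0, 475.0, 489.0, 267.0, 0.0 cfs; ΣQ_DR = 2271 cfs, peak = 772.0 cfs.
Runoff depth d = ΣQ_DR·Δt / A = 2271 × 7200 / (2.82 mi²) = 2.496 in.
The 1-inch UH is the DRH scaled by (1 in)/d, so U_p = 772.0 × 1/2.496 = 309 cfs.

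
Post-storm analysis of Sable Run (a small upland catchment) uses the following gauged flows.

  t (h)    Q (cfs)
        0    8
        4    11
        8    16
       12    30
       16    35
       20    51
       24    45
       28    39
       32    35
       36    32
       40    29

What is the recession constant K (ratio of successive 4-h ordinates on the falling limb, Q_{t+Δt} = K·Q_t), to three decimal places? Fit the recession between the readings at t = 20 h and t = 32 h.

Using the recession-limb readings at t = 20 h and t = 32 h: Q falls from 51 to 35 cfs over 3 intervals.
K = (Q₂/Q₁)^(1/3) = (35/51)^(1/3) = 0.882.

K ≈ 0.882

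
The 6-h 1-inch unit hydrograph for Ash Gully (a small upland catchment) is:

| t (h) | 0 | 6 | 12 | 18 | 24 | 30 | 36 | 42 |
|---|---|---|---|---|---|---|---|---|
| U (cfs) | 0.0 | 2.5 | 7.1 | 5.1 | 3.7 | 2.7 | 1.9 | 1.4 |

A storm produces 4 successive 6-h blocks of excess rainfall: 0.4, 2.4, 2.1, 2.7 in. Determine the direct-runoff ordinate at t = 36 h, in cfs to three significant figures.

By discrete convolution, Q_j = Σ (P_i / 1 in) · U_{j−i}.
At t = 36 h (j=6): Q = (0.4/1)·1.9 + (2.4/1)·2.7 + (2.1/1)·3.7 + (2.7/1)·5.1 = 28.8 cfs.

Q ≈ 28.8 cfs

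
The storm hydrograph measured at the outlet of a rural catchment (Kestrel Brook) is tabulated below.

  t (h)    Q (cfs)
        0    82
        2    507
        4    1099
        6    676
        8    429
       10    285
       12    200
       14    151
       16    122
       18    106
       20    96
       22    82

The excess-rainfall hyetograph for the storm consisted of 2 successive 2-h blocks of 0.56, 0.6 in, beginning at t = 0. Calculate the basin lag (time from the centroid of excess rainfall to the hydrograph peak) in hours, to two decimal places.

Centroid of excess rainfall: t_c = Σ P_i·t̄_i / ΣP_i = 2.0345 h (block centres at 1, 3 h).
Hydrograph peak occurs at t = 4 h, so basin lag t_L = 4 − 2.0345 = 1.97 h.

t_L ≈ 1.97 h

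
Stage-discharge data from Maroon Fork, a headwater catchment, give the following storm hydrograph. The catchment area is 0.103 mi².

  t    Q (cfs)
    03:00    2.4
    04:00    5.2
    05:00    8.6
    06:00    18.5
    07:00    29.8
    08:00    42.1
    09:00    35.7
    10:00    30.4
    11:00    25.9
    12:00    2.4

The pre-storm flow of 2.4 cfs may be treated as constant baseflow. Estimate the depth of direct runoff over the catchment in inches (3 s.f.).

Direct runoff: 0.0, 2.8, 6.2, 16.1, 27.4, 39.7, 33.3, 28.0, 23.5, 0.0 cfs; ΣQ_DR = 177.0 cfs.
V = ΣQ_DR · Δt = 177.0 × 3600 s = 6.372 × 10^5 ft³.
Over A = 0.103 mi², depth = V / A = 2.66 in.

d ≈ 2.66 in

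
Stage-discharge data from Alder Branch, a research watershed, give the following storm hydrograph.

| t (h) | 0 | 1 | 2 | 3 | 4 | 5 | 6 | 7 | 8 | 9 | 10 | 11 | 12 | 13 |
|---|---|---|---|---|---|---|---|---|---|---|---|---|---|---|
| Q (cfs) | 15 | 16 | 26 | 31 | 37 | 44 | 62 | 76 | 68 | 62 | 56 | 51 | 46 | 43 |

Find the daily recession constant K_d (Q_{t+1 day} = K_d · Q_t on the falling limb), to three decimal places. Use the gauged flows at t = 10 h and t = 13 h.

Between t = 10 h and t = 13 h the flow falls from 56 to 43 cfs over 3×1 h = 3 h.
Per-interval ratio K = (43/56)^(1/3) = 0.9157; K_d = K^(24/1) = 0.121.

K_d ≈ 0.121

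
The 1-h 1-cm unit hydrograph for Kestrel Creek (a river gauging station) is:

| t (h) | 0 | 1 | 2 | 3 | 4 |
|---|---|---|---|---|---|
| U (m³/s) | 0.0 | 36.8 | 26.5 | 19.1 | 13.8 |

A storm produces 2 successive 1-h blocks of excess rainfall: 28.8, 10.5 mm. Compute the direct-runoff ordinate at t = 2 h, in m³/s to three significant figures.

By discrete convolution, Q_j = Σ (P_i / 10 mm) · U_{j−i}.
At t = 2 h (j=2): Q = (28.8/10)·26.5 + (10.5/10)·36.8 = 115 m³/s.

Q ≈ 115 m³/s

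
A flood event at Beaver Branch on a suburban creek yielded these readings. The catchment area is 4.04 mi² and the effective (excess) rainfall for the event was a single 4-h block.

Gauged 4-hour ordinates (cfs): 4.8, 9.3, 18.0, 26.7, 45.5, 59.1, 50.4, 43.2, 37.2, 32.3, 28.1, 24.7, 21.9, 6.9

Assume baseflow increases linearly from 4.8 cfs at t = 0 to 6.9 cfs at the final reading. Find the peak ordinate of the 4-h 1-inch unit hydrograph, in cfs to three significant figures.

Direct runoff: 0.00, 4.34, 12.88, 21.42, 40.05, 53.49, 44.63, 37.27, 31.11, 26.05, 21.68, 18.12, 15.16, 0.00 cfs; ΣQ_DR = 326.2 cfs, peak = 53.49 cfs.
Runoff depth d = ΣQ_DR·Δt / A = 326.2 × 14400 / (4.04 mi²) = 0.5005 in.
The 1-inch UH is the DRH scaled by (1 in)/d, so U_p = 53.49 × 1/0.5005 = 107 cfs.

U_p ≈ 107 cfs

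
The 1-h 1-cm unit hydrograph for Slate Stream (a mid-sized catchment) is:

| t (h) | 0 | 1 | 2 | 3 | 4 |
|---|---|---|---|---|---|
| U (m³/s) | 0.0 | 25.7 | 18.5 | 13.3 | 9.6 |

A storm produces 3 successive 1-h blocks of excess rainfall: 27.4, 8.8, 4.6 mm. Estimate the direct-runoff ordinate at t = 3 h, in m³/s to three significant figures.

By discrete convolution, Q_j = Σ (P_i / 10 mm) · U_{j−i}.
At t = 3 h (j=3): Q = (27.4/10)·13.3 + (8.8/10)·18.5 + (4.6/10)·25.7 = 64.5 m³/s.

Q ≈ 64.5 m³/s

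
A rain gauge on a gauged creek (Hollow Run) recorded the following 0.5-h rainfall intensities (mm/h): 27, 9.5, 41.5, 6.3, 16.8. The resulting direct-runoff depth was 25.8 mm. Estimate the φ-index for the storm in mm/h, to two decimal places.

φ ≈ 11.23 mm/h

Only the 3 blocks with intensity above φ contribute runoff: 27, 41.5, 16.8 mm/h.
Σ(I−φ)·Δt = d  ⇒  (27+41.5+16.8 − 3φ)·0.5 = 25.8
φ = (85.30 − 25.8/0.5) / 3 = 11.23 mm/h.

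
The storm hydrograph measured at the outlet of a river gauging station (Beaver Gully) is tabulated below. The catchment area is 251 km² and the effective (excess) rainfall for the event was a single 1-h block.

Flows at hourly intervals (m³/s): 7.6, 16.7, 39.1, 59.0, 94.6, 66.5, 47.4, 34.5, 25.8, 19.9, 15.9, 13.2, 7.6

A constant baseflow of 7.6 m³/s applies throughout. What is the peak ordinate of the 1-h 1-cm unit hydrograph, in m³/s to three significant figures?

U_p ≈ 174 m³/s

Direct runoff: 0.0, 9.1, 31.5, 51.4, 87.0, 58.9, 39.8, 26.9, 18.2, 12.3, 8.3, 5.6, 0.0 m³/s; ΣQ_DR = 349.0 m³/s, peak = 87.0 m³/s.
Runoff depth d = ΣQ_DR·Δt / A = 349.0 × 3600 / (251 km²) = 5.006 mm.
The 1-cm UH is the DRH scaled by (10 mm)/d, so U_p = 87.0 × 10/5.006 = 174 m³/s.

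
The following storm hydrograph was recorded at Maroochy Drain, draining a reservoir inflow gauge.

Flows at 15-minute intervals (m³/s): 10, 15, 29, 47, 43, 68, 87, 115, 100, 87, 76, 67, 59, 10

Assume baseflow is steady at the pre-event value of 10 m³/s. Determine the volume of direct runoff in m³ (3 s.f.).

Direct-runoff ordinates (Q − Q_b): 0.0, 5.0, 19.0, 37.0, 33.0, 58.0, 77.0, 105.0, 90.0, 77.0, 66.0, 57.0, 49.0, 0.0 m³/s.
ΣQ_DR = 673.0 m³/s.
With Δt = 0.25 h = 900 s, V = ΣQ_DR · Δt = 673.0 × 900 = 6.06 × 10^5 m³.

V ≈ 6.06 × 10^5 m³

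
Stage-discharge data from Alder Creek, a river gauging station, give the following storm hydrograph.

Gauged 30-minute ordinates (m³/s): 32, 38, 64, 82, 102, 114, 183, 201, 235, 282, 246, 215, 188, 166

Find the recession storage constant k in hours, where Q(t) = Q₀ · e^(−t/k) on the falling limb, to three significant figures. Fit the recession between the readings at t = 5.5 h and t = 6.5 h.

k ≈ 3.87 h

On the falling limb, Q drops from 215 to 166 m³/s between t = 5.5 h and t = 6.5 h (Δt = 1 h).
k = −Δt / ln(Q₂/Q₁) = −1 / ln(166/215) = 3.87 h.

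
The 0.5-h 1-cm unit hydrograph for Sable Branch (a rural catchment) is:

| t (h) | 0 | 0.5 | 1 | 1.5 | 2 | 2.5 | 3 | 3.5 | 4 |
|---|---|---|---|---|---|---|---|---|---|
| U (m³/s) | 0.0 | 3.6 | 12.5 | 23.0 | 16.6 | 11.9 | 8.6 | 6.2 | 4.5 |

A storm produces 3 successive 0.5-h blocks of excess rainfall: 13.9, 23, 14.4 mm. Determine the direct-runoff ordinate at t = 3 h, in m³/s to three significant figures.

Q ≈ 63.2 m³/s

By discrete convolution, Q_j = Σ (P_i / 10 mm) · U_{j−i}.
At t = 3 h (j=6): Q = (13.9/10)·8.6 + (23/10)·11.9 + (14.4/10)·16.6 = 63.2 m³/s.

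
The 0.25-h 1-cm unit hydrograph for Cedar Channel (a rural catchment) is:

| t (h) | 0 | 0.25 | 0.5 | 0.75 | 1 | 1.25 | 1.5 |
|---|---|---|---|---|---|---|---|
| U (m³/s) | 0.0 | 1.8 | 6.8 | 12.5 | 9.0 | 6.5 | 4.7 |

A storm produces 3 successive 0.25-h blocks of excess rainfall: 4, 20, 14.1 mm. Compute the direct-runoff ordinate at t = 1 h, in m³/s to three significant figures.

Q ≈ 38.2 m³/s

By discrete convolution, Q_j = Σ (P_i / 10 mm) · U_{j−i}.
At t = 1 h (j=4): Q = (4/10)·9.0 + (20/10)·12.5 + (14.1/10)·6.8 = 38.2 m³/s.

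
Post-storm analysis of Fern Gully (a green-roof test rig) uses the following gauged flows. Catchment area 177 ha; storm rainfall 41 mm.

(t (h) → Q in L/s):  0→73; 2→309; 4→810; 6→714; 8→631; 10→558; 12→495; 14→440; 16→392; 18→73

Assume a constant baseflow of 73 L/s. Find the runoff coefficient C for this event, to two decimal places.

C ≈ 0.37

ΣQ_DR = 3765 L/s; V = ΣQ_DR·Δt = 2.711 × 10^7 L.
Runoff depth d = V / A = 15.32 mm.
C = d / P = 15.32 / 41 = 0.37.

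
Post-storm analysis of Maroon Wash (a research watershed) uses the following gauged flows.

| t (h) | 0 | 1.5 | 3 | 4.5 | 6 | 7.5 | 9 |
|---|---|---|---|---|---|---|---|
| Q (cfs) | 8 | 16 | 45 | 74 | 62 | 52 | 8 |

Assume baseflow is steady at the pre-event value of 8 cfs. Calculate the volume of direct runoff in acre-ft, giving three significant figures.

V ≈ 25.9 acre-ft

Direct-runoff ordinates (Q − Q_b): 0.0, 8.0, 37.0, 66.0, 54.0, 44.0, 0.0 cfs.
ΣQ_DR = 209.0 cfs.
With Δt = 1.5 h = 5400 s, V = ΣQ_DR · Δt = 209.0 × 5400 = 1.13 × 10^6 ft³ = 25.9 acre-ft.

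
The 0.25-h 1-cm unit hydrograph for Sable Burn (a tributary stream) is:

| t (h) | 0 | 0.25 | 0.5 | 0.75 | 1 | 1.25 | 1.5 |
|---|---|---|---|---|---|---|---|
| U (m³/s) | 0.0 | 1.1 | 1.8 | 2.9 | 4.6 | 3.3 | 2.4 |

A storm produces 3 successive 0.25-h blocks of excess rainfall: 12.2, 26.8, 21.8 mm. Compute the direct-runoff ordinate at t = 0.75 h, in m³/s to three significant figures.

Q ≈ 10.8 m³/s

By discrete convolution, Q_j = Σ (P_i / 10 mm) · U_{j−i}.
At t = 0.75 h (j=3): Q = (12.2/10)·2.9 + (26.8/10)·1.8 + (21.8/10)·1.1 = 10.8 m³/s.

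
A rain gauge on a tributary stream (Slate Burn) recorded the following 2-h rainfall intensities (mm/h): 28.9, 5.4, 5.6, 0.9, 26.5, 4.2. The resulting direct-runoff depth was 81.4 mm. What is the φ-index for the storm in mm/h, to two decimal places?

φ ≈ 7.35 mm/h

Only the 2 blocks with intensity above φ contribute runoff: 28.9, 26.5 mm/h.
Σ(I−φ)·Δt = d  ⇒  (28.9+26.5 − 2φ)·2 = 81.4
φ = (55.40 − 81.4/2) / 2 = 7.35 mm/h.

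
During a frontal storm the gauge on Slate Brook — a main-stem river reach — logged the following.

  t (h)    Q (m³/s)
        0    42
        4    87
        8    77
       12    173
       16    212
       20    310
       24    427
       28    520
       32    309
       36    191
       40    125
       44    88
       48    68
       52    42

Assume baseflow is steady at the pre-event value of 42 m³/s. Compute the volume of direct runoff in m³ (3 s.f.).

Direct-runoff ordinates (Q − Q_b): 0.0, 45.0, 35.0, 131.0, 170.0, 268.0, 385.0, 478.0, 267.0, 149.0, 83.0, 46.0, 26.0, 0.0 m³/s.
ΣQ_DR = 2083 m³/s.
With Δt = 4 h = 14400 s, V = ΣQ_DR · Δt = 2083 × 14400 = 3.00 × 10^7 m³.

V ≈ 3.00 × 10^7 m³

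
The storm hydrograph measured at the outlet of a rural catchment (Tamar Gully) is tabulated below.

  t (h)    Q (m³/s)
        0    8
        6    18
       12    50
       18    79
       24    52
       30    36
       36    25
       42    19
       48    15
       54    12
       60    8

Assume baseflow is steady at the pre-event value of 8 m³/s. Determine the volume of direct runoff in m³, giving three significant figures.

V ≈ 5.05 × 10^6 m³

Direct-runoff ordinates (Q − Q_b): 0.0, 10.0, 42.0, 71.0, 44.0, 28.0, 17.0, 11.0, 7.0, 4.0, 0.0 m³/s.
ΣQ_DR = 234.0 m³/s.
With Δt = 6 h = 21600 s, V = ΣQ_DR · Δt = 234.0 × 21600 = 5.05 × 10^6 m³.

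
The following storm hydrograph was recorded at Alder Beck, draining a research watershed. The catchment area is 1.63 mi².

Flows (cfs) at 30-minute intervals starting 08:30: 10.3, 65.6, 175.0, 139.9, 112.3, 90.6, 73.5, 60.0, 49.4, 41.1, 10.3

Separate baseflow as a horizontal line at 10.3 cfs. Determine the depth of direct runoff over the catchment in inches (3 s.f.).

Direct runoff: 0.0, 55.3, 164.7, 129.6, 102.0, 80.3, 63.2, 49.7, 39.1, 30.8, 0.0 cfs; ΣQ_DR = 714.7 cfs.
V = ΣQ_DR · Δt = 714.7 × 1800 s = 1.286 × 10^6 ft³.
Over A = 1.63 mi², depth = V / A = 0.340 in.

d ≈ 0.340 in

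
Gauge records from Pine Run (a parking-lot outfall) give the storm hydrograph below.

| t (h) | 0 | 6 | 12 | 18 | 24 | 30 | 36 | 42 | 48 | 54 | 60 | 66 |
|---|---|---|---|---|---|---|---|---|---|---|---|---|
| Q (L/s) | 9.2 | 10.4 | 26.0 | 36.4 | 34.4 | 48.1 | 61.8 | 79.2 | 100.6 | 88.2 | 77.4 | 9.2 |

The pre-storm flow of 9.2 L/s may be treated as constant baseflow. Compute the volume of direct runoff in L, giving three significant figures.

Direct-runoff ordinates (Q − Q_b): 0.0, 1.2, 16.8, 27.2, 25.2, 38.9, 52.6, 70.0, 91.4, 79.0, 68.2, 0.0 L/s.
ΣQ_DR = 470.5 L/s.
With Δt = 6 h = 21600 s, V = ΣQ_DR · Δt = 470.5 × 21600 = 1.02 × 10^7 L.

V ≈ 1.02 × 10^7 L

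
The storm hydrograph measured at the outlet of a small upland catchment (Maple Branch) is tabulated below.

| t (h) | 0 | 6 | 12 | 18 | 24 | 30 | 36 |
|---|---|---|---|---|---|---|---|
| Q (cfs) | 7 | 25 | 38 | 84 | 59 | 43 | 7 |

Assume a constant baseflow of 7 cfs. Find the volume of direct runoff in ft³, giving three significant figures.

V ≈ 4.62 × 10^6 ft³

Direct-runoff ordinates (Q − Q_b): 0.0, 18.0, 31.0, 77.0, 52.0, 36.0, 0.0 cfs.
ΣQ_DR = 214.0 cfs.
With Δt = 6 h = 21600 s, V = ΣQ_DR · Δt = 214.0 × 21600 = 4.62 × 10^6 ft³.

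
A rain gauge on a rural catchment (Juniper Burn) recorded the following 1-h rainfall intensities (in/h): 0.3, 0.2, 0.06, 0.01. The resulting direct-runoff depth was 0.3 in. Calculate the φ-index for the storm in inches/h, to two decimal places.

φ ≈ 0.10 in/h

Only the 2 blocks with intensity above φ contribute runoff: 0.3, 0.2 in/h.
Σ(I−φ)·Δt = d  ⇒  (0.3+0.2 − 2φ)·1 = 0.3
φ = (0.5000 − 0.3/1) / 2 = 0.10 in/h.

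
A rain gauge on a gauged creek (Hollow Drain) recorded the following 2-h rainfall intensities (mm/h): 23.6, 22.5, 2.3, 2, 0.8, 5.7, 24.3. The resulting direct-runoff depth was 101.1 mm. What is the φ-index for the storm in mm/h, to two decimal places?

φ ≈ 6.62 mm/h

Only the 3 blocks with intensity above φ contribute runoff: 23.6, 22.5, 24.3 mm/h.
Σ(I−φ)·Δt = d  ⇒  (23.6+22.5+24.3 − 3φ)·2 = 101.1
φ = (70.40 − 101.1/2) / 3 = 6.62 mm/h.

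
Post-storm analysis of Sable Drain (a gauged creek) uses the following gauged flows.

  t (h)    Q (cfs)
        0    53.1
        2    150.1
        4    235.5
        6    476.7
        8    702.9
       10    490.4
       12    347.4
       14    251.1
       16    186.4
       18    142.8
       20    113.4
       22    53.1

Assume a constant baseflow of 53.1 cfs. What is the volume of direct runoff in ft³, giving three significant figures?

Direct-runoff ordinates (Q − Q_b): 0.0, 97.0, 182.4, 423.6, 649.8, 437.3, 294.3, 198.0, 133.3, 89.7, 60.3, 0.0 cfs.
ΣQ_DR = 2566 cfs.
With Δt = 2 h = 7200 s, V = ΣQ_DR · Δt = 2566 × 7200 = 1.85 × 10^7 ft³.

V ≈ 1.85 × 10^7 ft³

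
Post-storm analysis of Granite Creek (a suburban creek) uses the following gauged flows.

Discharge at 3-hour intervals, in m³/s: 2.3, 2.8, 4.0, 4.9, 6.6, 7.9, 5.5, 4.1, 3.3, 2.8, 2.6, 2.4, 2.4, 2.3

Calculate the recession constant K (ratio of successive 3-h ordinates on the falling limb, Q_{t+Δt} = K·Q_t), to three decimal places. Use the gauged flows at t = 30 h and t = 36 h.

K ≈ 0.961

Using the recession-limb readings at t = 30 h and t = 36 h: Q falls from 2.6 to 2.4 m³/s over 2 intervals.
K = (Q₂/Q₁)^(1/2) = (2.4/2.6)^(1/2) = 0.961.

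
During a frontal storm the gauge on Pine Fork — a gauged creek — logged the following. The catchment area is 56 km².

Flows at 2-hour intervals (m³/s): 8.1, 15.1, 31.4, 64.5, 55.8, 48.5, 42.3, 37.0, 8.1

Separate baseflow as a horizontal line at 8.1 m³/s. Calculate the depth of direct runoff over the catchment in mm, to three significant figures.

d ≈ 30.6 mm

Direct runoff: 0.0, 7.0, 23.3, 56.4, 47.7, 40.4, 34.2, 28.9, 0.0 m³/s; ΣQ_DR = 237.9 m³/s.
V = ΣQ_DR · Δt = 237.9 × 7200 s = 1.713 × 10^6 m³.
Over A = 56 km², depth = V / A = 30.6 mm.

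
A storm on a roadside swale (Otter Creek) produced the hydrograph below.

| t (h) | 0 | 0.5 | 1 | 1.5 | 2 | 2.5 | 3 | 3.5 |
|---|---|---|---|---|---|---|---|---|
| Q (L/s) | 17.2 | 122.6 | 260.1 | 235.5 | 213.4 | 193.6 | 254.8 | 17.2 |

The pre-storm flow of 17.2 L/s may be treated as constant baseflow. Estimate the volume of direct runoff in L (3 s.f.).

Direct-runoff ordinates (Q − Q_b): 0.0, 105.4, 242.9, 218.3, 196.2, 176.4, 237.6, 0.0 L/s.
ΣQ_DR = 1177 L/s.
With Δt = 0.5 h = 1800 s, V = ΣQ_DR · Δt = 1177 × 1800 = 2.12 × 10^6 L.

V ≈ 2.12 × 10^6 L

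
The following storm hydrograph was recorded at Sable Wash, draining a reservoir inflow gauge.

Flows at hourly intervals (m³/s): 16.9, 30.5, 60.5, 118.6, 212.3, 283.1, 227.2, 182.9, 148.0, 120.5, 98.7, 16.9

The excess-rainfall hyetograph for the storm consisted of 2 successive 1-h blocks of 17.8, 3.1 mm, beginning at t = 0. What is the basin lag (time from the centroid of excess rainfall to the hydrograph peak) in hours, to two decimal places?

t_L ≈ 4.35 h

Centroid of excess rainfall: t_c = Σ P_i·t̄_i / ΣP_i = 0.6483 h (block centres at 0.5, 1.5 h).
Hydrograph peak occurs at t = 5 h, so basin lag t_L = 5 − 0.6483 = 4.35 h.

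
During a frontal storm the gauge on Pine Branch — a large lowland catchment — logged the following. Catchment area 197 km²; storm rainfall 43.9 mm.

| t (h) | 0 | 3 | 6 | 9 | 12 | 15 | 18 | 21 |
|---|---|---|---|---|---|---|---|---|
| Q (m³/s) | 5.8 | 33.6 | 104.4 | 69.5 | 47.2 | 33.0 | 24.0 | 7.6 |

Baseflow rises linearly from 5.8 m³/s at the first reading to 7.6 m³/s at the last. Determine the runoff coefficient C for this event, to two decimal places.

ΣQ_DR = 271.5 m³/s; V = ΣQ_DR·Δt = 2.932 × 10^6 m³.
Runoff depth d = V / A = 14.88 mm.
C = d / P = 14.88 / 43.9 = 0.34.

C ≈ 0.34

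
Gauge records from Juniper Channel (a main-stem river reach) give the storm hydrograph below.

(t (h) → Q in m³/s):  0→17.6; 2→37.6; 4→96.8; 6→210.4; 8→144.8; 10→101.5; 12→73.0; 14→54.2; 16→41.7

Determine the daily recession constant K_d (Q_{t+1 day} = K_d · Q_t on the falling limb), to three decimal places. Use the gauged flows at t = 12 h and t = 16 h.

K_d ≈ 0.035

Between t = 12 h and t = 16 h the flow falls from 73.0 to 41.7 m³/s over 2×2 h = 4 h.
Per-interval ratio K = (41.7/73.0)^(1/2) = 0.7558; K_d = K^(24/2) = 0.035.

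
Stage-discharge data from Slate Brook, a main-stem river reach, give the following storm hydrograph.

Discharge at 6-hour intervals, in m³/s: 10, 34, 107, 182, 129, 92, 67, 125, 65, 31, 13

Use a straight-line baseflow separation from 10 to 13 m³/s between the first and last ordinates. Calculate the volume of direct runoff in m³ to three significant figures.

V ≈ 1.57 × 10^7 m³

Direct-runoff ordinates (Q − Q_b): 0.00, 23.70, 96.40, 171.10, 117.80, 80.50, 55.20, 112.90, 52.60, 18.30, 0.00 m³/s.
ΣQ_DR = 728.5 m³/s.
With Δt = 6 h = 21600 s, V = ΣQ_DR · Δt = 728.5 × 21600 = 1.57 × 10^7 m³.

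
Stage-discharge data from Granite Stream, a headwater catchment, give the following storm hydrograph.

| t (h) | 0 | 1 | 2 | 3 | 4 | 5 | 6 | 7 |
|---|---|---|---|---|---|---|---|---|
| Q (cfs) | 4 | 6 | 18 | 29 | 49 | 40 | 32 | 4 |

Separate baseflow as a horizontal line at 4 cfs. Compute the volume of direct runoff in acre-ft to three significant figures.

V ≈ 12.4 acre-ft

Direct-runoff ordinates (Q − Q_b): 0.0, 2.0, 14.0, 25.0, 45.0, 36.0, 28.0, 0.0 cfs.
ΣQ_DR = 150.0 cfs.
With Δt = 1 h = 3600 s, V = ΣQ_DR · Δt = 150.0 × 3600 = 5.40 × 10^5 ft³ = 12.4 acre-ft.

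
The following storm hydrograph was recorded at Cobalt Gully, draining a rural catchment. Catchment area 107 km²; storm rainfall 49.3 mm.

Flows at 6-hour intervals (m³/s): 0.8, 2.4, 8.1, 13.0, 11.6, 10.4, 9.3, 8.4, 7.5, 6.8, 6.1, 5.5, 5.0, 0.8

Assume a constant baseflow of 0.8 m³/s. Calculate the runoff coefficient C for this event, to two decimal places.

C ≈ 0.35

ΣQ_DR = 84.50 m³/s; V = ΣQ_DR·Δt = 1.825 × 10^6 m³.
Runoff depth d = V / A = 17.06 mm.
C = d / P = 17.06 / 49.3 = 0.35.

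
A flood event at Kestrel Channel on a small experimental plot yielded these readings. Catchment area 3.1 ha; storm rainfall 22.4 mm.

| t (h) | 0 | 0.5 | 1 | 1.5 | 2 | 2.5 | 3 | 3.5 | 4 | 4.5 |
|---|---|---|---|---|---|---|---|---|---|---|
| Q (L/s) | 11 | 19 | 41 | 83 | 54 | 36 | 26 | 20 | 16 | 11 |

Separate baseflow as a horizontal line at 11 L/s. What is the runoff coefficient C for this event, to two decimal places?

ΣQ_DR = 207.0 L/s; V = ΣQ_DR·Δt = 3.726 × 10^5 L.
Runoff depth d = V / A = 12.02 mm.
C = d / P = 12.02 / 22.4 = 0.54.

C ≈ 0.54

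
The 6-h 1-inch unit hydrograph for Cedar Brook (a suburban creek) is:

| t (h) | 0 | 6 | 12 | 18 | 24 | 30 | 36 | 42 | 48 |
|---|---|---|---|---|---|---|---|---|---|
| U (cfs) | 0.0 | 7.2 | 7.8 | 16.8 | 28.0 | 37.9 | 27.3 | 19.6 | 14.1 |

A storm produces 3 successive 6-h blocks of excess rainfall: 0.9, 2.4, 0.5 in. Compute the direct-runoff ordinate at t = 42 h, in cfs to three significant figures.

Q ≈ 102 cfs

By discrete convolution, Q_j = Σ (P_i / 1 in) · U_{j−i}.
At t = 42 h (j=7): Q = (0.9/1)·19.6 + (2.4/1)·27.3 + (0.5/1)·37.9 = 102 cfs.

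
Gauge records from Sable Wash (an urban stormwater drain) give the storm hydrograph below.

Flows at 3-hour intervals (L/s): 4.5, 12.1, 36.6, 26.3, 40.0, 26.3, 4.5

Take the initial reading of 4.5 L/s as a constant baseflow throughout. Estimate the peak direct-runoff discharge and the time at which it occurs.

Q_p = 35.5 L/s at t = 12 h

Subtracting baseflow gives direct-runoff ordinates: 0.0, 7.6, 32.1, 21.8, 35.5, 21.8, 0.0 L/s.
The maximum is 35.5 L/s, occurring at the reading for t = 12 h.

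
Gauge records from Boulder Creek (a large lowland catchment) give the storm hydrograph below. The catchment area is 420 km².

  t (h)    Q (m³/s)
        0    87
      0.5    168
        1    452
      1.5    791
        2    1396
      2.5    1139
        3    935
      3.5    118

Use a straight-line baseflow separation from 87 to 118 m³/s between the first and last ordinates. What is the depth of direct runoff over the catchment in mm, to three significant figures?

d ≈ 18.3 mm

Direct runoff: 0.00, 76.57, 356.14, 690.71, 1291.29, 1029.86, 821.43, 0.00 m³/s; ΣQ_DR = 4266 m³/s.
V = ΣQ_DR · Δt = 4266 × 1800 s = 7.679 × 10^6 m³.
Over A = 420 km², depth = V / A = 18.3 mm.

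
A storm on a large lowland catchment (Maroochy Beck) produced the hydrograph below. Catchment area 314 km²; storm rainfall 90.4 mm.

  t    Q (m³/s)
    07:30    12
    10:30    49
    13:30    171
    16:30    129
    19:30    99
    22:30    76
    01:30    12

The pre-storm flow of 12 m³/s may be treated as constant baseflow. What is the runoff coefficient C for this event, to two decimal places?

ΣQ_DR = 464.0 m³/s; V = ΣQ_DR·Δt = 5.011 × 10^6 m³.
Runoff depth d = V / A = 15.96 mm.
C = d / P = 15.96 / 90.4 = 0.18.

C ≈ 0.18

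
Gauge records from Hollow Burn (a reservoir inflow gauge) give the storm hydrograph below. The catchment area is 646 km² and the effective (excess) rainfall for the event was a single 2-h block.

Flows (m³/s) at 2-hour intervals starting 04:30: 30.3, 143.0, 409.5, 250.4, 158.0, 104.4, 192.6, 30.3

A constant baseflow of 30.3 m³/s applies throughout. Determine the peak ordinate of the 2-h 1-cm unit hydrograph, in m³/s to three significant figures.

Direct runoff: 0.0, 112.7, 379.2, 220.1, 127.7, 74.1, 162.3, 0.0 m³/s; ΣQ_DR = 1076 m³/s, peak = 379.2 m³/s.
Runoff depth d = ΣQ_DR·Δt / A = 1076 × 7200 / (646 km²) = 11.99 mm.
The 1-cm UH is the DRH scaled by (10 mm)/d, so U_p = 379.2 × 10/11.99 = 316 m³/s.

U_p ≈ 316 m³/s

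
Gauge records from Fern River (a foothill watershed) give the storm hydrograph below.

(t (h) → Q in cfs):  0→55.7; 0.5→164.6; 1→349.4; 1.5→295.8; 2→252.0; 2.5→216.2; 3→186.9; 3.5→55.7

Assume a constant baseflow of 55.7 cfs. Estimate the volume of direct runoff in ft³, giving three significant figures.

V ≈ 2.04 × 10^6 ft³

Direct-runoff ordinates (Q − Q_b): 0.0, 108.9, 293.7, 240.1, 196.3, 160.5, 131.2, 0.0 cfs.
ΣQ_DR = 1131 cfs.
With Δt = 0.5 h = 1800 s, V = ΣQ_DR · Δt = 1131 × 1800 = 2.04 × 10^6 ft³.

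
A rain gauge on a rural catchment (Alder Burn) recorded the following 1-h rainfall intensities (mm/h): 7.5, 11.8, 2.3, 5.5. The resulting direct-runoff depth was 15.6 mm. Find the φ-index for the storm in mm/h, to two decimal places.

Only the 3 blocks with intensity above φ contribute runoff: 7.5, 11.8, 5.5 mm/h.
Σ(I−φ)·Δt = d  ⇒  (7.5+11.8+5.5 − 3φ)·1 = 15.6
φ = (24.80 − 15.6/1) / 3 = 3.07 mm/h.

φ ≈ 3.07 mm/h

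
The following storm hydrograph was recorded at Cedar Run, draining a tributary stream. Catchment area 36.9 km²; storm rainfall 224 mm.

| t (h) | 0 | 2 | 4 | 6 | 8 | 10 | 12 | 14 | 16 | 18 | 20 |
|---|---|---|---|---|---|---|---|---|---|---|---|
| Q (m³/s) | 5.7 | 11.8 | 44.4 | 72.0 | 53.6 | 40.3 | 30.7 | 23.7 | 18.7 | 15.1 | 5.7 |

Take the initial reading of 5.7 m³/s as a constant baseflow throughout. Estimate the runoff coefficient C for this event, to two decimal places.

C ≈ 0.23

ΣQ_DR = 259.0 m³/s; V = ΣQ_DR·Δt = 1.865 × 10^6 m³.
Runoff depth d = V / A = 50.54 mm.
C = d / P = 50.54 / 224 = 0.23.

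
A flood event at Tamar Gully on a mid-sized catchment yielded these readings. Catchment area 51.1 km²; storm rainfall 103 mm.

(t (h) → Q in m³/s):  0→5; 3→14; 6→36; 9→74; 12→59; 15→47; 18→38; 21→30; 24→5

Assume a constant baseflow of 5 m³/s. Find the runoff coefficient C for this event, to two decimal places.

C ≈ 0.54

ΣQ_DR = 263.0 m³/s; V = ΣQ_DR·Δt = 2.840 × 10^6 m³.
Runoff depth d = V / A = 55.59 mm.
C = d / P = 55.59 / 103 = 0.54.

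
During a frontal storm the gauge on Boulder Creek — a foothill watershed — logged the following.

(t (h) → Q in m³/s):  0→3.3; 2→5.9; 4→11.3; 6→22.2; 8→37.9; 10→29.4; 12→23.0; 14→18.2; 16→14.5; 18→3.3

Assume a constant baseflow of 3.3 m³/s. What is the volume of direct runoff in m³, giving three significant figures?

V ≈ 9.79 × 10^5 m³

Direct-runoff ordinates (Q − Q_b): 0.0, 2.6, 8.0, 18.9, 34.6, 26.1, 19.7, 14.9, 11.2, 0.0 m³/s.
ΣQ_DR = 136.0 m³/s.
With Δt = 2 h = 7200 s, V = ΣQ_DR · Δt = 136.0 × 7200 = 9.79 × 10^5 m³.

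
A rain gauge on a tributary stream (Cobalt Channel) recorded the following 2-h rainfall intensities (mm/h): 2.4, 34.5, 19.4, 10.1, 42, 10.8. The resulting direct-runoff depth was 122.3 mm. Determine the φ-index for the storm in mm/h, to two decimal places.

φ ≈ 11.58 mm/h

Only the 3 blocks with intensity above φ contribute runoff: 34.5, 19.4, 42 mm/h.
Σ(I−φ)·Δt = d  ⇒  (34.5+19.4+42 − 3φ)·2 = 122.3
φ = (95.90 − 122.3/2) / 3 = 11.58 mm/h.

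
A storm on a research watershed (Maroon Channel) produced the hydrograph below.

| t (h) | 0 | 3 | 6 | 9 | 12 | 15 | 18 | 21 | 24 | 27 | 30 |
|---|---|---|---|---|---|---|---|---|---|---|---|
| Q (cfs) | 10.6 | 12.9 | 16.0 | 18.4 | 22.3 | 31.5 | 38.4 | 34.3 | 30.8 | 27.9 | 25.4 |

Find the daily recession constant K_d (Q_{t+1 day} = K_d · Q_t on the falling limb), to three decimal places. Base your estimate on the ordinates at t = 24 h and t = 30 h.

K_d ≈ 0.463

Between t = 24 h and t = 30 h the flow falls from 30.8 to 25.4 cfs over 2×3 h = 6 h.
Per-interval ratio K = (25.4/30.8)^(1/2) = 0.9081; K_d = K^(24/3) = 0.463.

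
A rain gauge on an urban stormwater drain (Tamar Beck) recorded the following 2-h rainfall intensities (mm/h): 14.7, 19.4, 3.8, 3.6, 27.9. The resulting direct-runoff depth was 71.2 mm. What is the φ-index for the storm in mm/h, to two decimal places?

φ ≈ 8.80 mm/h

Only the 3 blocks with intensity above φ contribute runoff: 14.7, 19.4, 27.9 mm/h.
Σ(I−φ)·Δt = d  ⇒  (14.7+19.4+27.9 − 3φ)·2 = 71.2
φ = (62.00 − 71.2/2) / 3 = 8.80 mm/h.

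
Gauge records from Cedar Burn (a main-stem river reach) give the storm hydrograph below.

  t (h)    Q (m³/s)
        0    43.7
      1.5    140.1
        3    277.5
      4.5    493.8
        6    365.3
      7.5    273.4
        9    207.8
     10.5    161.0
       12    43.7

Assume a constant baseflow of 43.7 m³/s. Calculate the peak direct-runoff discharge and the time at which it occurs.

Subtracting baseflow gives direct-runoff ordinates: 0.0, 96.4, 233.8, 450.1, 321.6, 229.7, 164.1, 117.3, 0.0 m³/s.
The maximum is 450.1 m³/s, occurring at the reading for t = 4.5 h.

Q_p = 450.1 m³/s at t = 4.5 h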